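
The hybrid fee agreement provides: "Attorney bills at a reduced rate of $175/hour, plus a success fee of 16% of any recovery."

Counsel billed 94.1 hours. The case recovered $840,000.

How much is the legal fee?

Hourly: 94.1 × $175 = $16,467.50
Success fee: 16% of $840,000 = $134,400.00
Total: $16,467.50 + $134,400.00 = $150,867.50

$150,867.50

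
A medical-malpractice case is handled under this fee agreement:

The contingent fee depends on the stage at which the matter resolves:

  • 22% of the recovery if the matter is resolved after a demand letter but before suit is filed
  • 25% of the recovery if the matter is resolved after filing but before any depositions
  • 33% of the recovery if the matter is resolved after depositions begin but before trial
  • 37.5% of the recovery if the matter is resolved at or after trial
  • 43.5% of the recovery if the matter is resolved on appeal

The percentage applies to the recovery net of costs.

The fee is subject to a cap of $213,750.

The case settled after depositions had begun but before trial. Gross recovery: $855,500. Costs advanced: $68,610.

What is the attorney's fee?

$213,750.00

Fee base (net of costs): $855,500 − $68,610 = $786,890
The matter settled after depositions had begun but before trial, so the 33% rate applies.
$786,890 × 33% = $259,673.70
$259,673.70 exceeds the $213,750 cap, so the fee is capped at $213,750.00.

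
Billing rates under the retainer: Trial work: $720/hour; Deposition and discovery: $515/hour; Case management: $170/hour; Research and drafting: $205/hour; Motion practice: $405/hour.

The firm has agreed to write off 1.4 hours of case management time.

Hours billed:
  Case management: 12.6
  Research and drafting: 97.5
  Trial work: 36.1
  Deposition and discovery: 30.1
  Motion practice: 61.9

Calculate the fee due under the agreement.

Trial work: 36.1 × $720 = $25,992.00
Deposition and discovery: 30.1 × $515 = $15,501.50
Case management: 12.6 × $170 = $2,142.00
Research and drafting: 97.5 × $205 = $19,987.50
Motion practice: 61.9 × $405 = $25,069.50
Subtotal: $88,692.50
Write-off: 1.4 × $170 = $238.00
Total: $88,692.50 − $238.00 = $88,454.50

$88,454.50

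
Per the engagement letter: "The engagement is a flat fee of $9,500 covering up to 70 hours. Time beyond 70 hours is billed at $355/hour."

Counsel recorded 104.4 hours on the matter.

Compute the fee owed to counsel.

$21,712.00

Flat fee: $9,500.00
Excess hours: 104.4 − 70 = 34.4
Overrun: 34.4 × $355 = $12,212.00
Total: $9,500.00 + $12,212.00 = $21,712.00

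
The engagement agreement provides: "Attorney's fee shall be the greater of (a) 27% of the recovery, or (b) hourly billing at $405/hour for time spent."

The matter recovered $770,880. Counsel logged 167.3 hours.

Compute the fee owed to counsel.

(a) 27% of $770,880 = $208,137.60
(b) 167.3 × $405 = $67,756.50
The greater is (a): $208,137.60.

$208,137.60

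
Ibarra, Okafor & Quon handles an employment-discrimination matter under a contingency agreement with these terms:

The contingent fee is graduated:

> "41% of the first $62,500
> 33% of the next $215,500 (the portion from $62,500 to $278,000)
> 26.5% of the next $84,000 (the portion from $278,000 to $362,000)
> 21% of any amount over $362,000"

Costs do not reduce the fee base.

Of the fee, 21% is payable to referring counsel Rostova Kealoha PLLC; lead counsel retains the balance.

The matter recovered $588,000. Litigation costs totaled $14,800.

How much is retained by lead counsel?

$131,503.40

Fee base is the gross recovery, $588,000; costs are reimbursed separately.
First $62,500 at 41% = $25,625.00
Next $215,500 at 33% = $71,115.00
Next $84,000 at 26.5% = $22,260.00
Remaining $226,000 at 21% = $47,460.00
Fee: $25,625.00 + $71,115.00 + $22,260.00 + $47,460.00 = $166,460.00
Referral share: 21% of $166,460.00 = $34,956.60; lead counsel retains $166,460.00 − $34,956.60 = $131,503.40.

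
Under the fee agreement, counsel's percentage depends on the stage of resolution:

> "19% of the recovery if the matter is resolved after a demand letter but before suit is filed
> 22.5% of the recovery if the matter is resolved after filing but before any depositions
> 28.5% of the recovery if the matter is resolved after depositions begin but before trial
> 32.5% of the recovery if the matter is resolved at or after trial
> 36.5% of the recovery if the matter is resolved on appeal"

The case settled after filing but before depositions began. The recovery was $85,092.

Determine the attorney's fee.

$19,145.70

The matter settled after filing but before depositions began, so the 22.5% rate applies.
$85,092 × 22.5% = $19,145.70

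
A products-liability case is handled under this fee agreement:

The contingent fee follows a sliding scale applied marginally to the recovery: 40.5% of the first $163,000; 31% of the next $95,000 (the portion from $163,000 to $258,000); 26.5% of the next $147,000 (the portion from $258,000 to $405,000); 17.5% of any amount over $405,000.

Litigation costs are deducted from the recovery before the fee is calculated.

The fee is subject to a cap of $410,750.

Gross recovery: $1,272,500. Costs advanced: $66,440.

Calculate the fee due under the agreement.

Fee base (net of costs): $1,272,500 − $66,440 = $1,206,060
First $163,000 at 40.5% = $66,015.00
Next $95,000 at 31% = $29,450.00
Next $147,000 at 26.5% = $38,955.00
Remaining $801,060 at 17.5% = $140,185.50
Fee: $66,015.00 + $29,450.00 + $38,955.00 + $140,185.50 = $274,605.50
$274,605.50 is under the $410,750 cap.

$274,605.50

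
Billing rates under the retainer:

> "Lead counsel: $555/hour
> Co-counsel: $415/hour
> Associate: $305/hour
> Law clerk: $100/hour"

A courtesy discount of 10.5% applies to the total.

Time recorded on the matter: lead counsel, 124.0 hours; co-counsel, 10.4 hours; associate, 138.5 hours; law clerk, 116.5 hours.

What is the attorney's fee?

$113,690.51

Lead counsel: 124.0 × $555 = $68,820.00
Co-counsel: 10.4 × $415 = $4,316.00
Associate: 138.5 × $305 = $42,242.50
Law clerk: 116.5 × $100 = $11,650.00
Subtotal: $127,028.50
Less 10.5% discount: −$13,337.99
Total: $127,028.50 − $13,337.99 = $113,690.51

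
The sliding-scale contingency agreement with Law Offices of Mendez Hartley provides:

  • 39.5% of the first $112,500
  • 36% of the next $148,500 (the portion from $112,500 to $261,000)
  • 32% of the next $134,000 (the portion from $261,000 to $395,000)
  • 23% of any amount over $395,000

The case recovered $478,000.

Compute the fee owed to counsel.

First $112,500 at 39.5% = $44,437.50
Next $148,500 at 36% = $53,460.00
Next $134,000 at 32% = $42,880.00
Remaining $83,000 at 23% = $19,090.00
Fee: $44,437.50 + $53,460.00 + $42,880.00 + $19,090.00 = $159,867.50

$159,867.50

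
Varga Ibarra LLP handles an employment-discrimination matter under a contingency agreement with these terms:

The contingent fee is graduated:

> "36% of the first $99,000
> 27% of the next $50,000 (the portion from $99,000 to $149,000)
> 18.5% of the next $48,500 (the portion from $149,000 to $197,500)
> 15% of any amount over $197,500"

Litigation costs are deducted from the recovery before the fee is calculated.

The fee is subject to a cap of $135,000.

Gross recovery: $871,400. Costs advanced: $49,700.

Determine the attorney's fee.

$135,000.00

Fee base (net of costs): $871,400 − $49,700 = $821,700
First $99,000 at 36% = $35,640.00
Next $50,000 at 27% = $13,500.00
Next $48,500 at 18.5% = $8,972.50
Remaining $624,200 at 15% = $93,630.00
Fee: $35,640.00 + $13,500.00 + $8,972.50 + $93,630.00 = $151,742.50
$151,742.50 exceeds the $135,000 cap, so the fee is capped at $135,000.00.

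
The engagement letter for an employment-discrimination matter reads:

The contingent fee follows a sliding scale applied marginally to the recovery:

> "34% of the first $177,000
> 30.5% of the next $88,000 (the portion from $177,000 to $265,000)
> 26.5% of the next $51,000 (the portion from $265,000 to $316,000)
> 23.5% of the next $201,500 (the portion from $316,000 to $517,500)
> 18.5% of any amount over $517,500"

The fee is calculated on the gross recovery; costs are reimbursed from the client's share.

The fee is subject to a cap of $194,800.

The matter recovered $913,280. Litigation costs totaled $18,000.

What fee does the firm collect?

Fee base is the gross recovery, $913,280; costs are reimbursed separately.
First $177,000 at 34% = $60,180.00
Next $88,000 at 30.5% = $26,840.00
Next $51,000 at 26.5% = $13,515.00
Next $201,500 at 23.5% = $47,352.50
Remaining $395,780 at 18.5% = $73,219.30
Fee: $60,180.00 + $26,840.00 + $13,515.00 + $47,352.50 + $73,219.30 = $221,106.80
$221,106.80 exceeds the $194,800 cap, so the fee is capped at $194,800.00.

$194,800.00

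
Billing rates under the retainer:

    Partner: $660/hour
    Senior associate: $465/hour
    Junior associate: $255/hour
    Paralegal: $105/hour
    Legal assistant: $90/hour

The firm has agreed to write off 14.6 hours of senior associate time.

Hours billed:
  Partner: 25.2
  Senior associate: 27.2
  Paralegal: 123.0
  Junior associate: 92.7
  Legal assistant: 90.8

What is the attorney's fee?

Partner: 25.2 × $660 = $16,632.00
Senior associate: 27.2 × $465 = $12,648.00
Junior associate: 92.7 × $255 = $23,638.50
Paralegal: 123.0 × $105 = $12,915.00
Legal assistant: 90.8 × $90 = $8,172.00
Subtotal: $74,005.50
Write-off: 14.6 × $465 = $6,789.00
Total: $74,005.50 − $6,789.00 = $67,216.50

$67,216.50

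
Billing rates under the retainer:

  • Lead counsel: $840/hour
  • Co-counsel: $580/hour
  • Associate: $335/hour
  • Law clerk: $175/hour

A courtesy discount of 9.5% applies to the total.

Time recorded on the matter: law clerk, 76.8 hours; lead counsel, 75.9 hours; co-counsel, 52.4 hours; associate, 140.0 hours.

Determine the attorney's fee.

$139,811.64

Lead counsel: 75.9 × $840 = $63,756.00
Co-counsel: 52.4 × $580 = $30,392.00
Associate: 140.0 × $335 = $46,900.00
Law clerk: 76.8 × $175 = $13,440.00
Subtotal: $154,488.00
Less 9.5% discount: −$14,676.36
Total: $154,488.00 − $14,676.36 = $139,811.64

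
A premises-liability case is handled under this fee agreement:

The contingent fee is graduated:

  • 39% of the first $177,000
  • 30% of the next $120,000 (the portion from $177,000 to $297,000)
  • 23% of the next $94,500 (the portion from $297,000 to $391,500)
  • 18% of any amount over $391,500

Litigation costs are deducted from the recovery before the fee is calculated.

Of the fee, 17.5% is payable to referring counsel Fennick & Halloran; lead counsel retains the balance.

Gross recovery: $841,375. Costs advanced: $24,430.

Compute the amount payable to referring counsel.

Fee base (net of costs): $841,375 − $24,430 = $816,945
First $177,000 at 39% = $69,030.00
Next $120,000 at 30% = $36,000.00
Next $94,500 at 23% = $21,735.00
Remaining $425,445 at 18% = $76,580.10
Fee: $69,030.00 + $36,000.00 + $21,735.00 + $76,580.10 = $203,345.10
Referral share: 17.5% of $203,345.10 = $35,585.39; lead counsel retains $203,345.10 − $35,585.39 = $167,759.71.

$35,585.39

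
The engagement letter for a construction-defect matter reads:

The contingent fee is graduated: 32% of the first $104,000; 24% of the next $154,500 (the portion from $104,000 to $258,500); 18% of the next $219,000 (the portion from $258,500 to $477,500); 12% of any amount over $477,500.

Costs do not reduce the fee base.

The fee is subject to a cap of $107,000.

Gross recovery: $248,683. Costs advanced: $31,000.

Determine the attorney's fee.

$68,003.92

Fee base is the gross recovery, $248,683; costs are reimbursed separately.
First $104,000 at 32% = $33,280.00
Remaining $144,683 at 24% = $34,723.92
Fee: $33,280.00 + $34,723.92 = $68,003.92
$68,003.92 is under the $107,000 cap.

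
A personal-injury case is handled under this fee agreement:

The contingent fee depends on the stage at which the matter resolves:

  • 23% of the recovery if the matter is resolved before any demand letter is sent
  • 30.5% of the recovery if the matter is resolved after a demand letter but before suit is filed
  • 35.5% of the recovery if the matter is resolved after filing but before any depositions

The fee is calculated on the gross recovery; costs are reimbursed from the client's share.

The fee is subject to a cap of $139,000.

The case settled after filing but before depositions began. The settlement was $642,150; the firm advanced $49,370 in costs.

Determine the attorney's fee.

Fee base is the gross recovery, $642,150; costs are reimbursed separately.
The matter settled after filing but before depositions began, so the 35.5% rate applies.
$642,150 × 35.5% = $227,963.25
$227,963.25 exceeds the $139,000 cap, so the fee is capped at $139,000.00.

$139,000.00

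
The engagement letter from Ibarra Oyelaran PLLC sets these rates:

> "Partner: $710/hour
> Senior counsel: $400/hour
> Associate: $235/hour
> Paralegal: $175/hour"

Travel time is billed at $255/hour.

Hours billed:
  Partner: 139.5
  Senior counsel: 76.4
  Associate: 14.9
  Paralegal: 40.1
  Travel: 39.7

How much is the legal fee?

$150,247.50

Partner: 139.5 × $710 = $99,045.00
Senior counsel: 76.4 × $400 = $30,560.00
Associate: 14.9 × $235 = $3,501.50
Paralegal: 40.1 × $175 = $7,017.50
Subtotal: $99,045.00 + $30,560.00 + $3,501.50 + $7,017.50 = $140,124.00
Travel: 39.7 × $255 = $10,123.50
Total: $140,124.00 + $10,123.50 = $150,247.50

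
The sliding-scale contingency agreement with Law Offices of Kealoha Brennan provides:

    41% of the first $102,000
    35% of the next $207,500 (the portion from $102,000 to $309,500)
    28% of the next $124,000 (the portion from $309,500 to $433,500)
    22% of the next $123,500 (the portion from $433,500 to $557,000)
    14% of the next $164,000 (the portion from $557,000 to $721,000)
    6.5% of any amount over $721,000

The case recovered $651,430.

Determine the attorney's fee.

First $102,000 at 41% = $41,820.00
Next $207,500 at 35% = $72,625.00
Next $124,000 at 28% = $34,720.00
Next $123,500 at 22% = $27,170.00
Remaining $94,430 at 14% = $13,220.20
Fee: $41,820.00 + $72,625.00 + $34,720.00 + $27,170.00 + $13,220.20 = $189,555.20

$189,555.20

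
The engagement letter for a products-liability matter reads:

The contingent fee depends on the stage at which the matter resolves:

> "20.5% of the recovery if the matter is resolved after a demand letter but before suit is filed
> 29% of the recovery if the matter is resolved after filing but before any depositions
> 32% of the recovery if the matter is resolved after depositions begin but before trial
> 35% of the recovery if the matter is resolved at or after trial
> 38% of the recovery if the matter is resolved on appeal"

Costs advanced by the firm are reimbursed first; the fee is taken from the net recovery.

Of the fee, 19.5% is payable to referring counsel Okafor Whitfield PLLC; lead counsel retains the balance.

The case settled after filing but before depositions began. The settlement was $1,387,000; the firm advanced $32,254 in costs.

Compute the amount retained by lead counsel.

Fee base (net of costs): $1,387,000 − $32,254 = $1,354,746
The matter settled after filing but before depositions began, so the 29% rate applies.
$1,354,746 × 29% = $392,876.34
Referral share: 19.5% of $392,876.34 = $76,610.89; lead counsel retains $392,876.34 − $76,610.89 = $316,265.45.

$316,265.45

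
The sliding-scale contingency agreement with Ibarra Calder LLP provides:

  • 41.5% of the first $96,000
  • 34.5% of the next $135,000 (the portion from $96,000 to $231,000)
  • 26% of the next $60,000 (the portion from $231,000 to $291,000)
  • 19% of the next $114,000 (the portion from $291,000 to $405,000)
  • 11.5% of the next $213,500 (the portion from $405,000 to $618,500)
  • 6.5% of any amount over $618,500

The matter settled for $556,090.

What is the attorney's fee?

First $96,000 at 41.5% = $39,840.00
Next $135,000 at 34.5% = $46,575.00
Next $60,000 at 26% = $15,600.00
Next $114,000 at 19% = $21,660.00
Remaining $151,090 at 11.5% = $17,375.35
Fee: $39,840.00 + $46,575.00 + $15,600.00 + $21,660.00 + $17,375.35 = $141,050.35

$141,050.35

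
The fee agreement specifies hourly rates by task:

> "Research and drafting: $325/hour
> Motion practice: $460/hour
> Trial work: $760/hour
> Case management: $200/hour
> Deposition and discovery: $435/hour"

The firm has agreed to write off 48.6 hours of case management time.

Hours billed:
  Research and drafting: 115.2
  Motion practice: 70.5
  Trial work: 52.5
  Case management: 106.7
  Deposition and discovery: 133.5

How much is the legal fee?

Research and drafting: 115.2 × $325 = $37,440.00
Motion practice: 70.5 × $460 = $32,430.00
Trial work: 52.5 × $760 = $39,900.00
Case management: 106.7 × $200 = $21,340.00
Deposition and discovery: 133.5 × $435 = $58,072.50
Subtotal: $189,182.50
Write-off: 48.6 × $200 = $9,720.00
Total: $189,182.50 − $9,720.00 = $179,462.50

$179,462.50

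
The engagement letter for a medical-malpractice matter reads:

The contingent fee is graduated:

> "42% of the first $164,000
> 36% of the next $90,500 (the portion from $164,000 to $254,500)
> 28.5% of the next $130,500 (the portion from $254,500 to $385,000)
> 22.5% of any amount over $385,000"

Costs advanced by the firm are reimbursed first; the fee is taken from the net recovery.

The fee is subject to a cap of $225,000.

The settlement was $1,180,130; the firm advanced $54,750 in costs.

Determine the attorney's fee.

$225,000.00

Fee base (net of costs): $1,180,130 − $54,750 = $1,125,380
First $164,000 at 42% = $68,880.00
Next $90,500 at 36% = $32,580.00
Next $130,500 at 28.5% = $37,192.50
Remaining $740,380 at 22.5% = $166,585.50
Fee: $68,880.00 + $32,580.00 + $37,192.50 + $166,585.50 = $305,238.00
$305,238.00 exceeds the $225,000 cap, so the fee is capped at $225,000.00.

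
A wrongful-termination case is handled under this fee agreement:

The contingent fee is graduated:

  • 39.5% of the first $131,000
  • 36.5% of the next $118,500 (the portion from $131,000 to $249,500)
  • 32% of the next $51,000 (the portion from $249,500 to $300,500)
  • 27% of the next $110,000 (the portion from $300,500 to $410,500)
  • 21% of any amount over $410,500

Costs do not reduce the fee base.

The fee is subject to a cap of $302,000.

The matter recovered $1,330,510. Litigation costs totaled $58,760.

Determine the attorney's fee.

$302,000.00

Fee base is the gross recovery, $1,330,510; costs are reimbursed separately.
First $131,000 at 39.5% = $51,745.00
Next $118,500 at 36.5% = $43,252.50
Next $51,000 at 32% = $16,320.00
Next $110,000 at 27% = $29,700.00
Remaining $920,010 at 21% = $193,202.10
Fee: $51,745.00 + $43,252.50 + $16,320.00 + $29,700.00 + $193,202.10 = $334,219.60
$334,219.60 exceeds the $302,000 cap, so the fee is capped at $302,000.00.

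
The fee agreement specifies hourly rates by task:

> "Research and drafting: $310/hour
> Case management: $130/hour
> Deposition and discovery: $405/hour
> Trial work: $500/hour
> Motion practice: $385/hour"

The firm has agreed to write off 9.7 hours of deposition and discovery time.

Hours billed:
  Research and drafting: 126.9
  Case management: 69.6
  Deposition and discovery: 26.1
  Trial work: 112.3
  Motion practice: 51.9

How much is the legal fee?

Research and drafting: 126.9 × $310 = $39,339.00
Case management: 69.6 × $130 = $9,048.00
Deposition and discovery: 26.1 × $405 = $10,570.50
Trial work: 112.3 × $500 = $56,150.00
Motion practice: 51.9 × $385 = $19,981.50
Subtotal: $135,089.00
Write-off: 9.7 × $405 = $3,928.50
Total: $135,089.00 − $3,928.50 = $131,160.50

$131,160.50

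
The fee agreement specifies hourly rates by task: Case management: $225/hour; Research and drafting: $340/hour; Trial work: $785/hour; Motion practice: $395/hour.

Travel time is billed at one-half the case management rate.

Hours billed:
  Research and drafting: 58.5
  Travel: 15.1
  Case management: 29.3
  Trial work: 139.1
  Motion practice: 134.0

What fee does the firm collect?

Case management: 29.3 × $225 = $6,592.50
Research and drafting: 58.5 × $340 = $19,890.00
Trial work: 139.1 × $785 = $109,193.50
Motion practice: 134.0 × $395 = $52,930.00
Subtotal: $6,592.50 + $19,890.00 + $109,193.50 + $52,930.00 = $188,606.00
Travel: 15.1 × ($225 ÷ 2) = 15.1 × $112.50 = $1,698.75
Total: $188,606.00 + $1,698.75 = $190,304.75

$190,304.75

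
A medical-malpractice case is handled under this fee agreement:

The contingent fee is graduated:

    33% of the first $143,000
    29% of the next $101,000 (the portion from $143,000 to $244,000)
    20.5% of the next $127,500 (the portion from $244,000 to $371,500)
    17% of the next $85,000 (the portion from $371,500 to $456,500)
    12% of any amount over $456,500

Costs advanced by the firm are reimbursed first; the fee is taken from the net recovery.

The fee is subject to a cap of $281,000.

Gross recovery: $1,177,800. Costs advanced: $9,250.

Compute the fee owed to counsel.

$202,513.50

Fee base (net of costs): $1,177,800 − $9,250 = $1,168,550
First $143,000 at 33% = $47,190.00
Next $101,000 at 29% = $29,290.00
Next $127,500 at 20.5% = $26,137.50
Next $85,000 at 17% = $14,450.00
Remaining $712,050 at 12% = $85,446.00
Fee: $47,190.00 + $29,290.00 + $26,137.50 + $14,450.00 + $85,446.00 = $202,513.50
$202,513.50 is under the $281,000 cap.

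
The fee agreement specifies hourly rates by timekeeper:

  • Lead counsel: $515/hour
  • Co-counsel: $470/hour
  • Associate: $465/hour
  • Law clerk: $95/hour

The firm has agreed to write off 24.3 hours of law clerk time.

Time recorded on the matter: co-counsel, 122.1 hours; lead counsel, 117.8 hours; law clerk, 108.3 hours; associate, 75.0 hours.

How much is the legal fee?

Lead counsel: 117.8 × $515 = $60,667.00
Co-counsel: 122.1 × $470 = $57,387.00
Associate: 75.0 × $465 = $34,875.00
Law clerk: 108.3 × $95 = $10,288.50
Subtotal: $163,217.50
Write-off: 24.3 × $95 = $2,308.50
Total: $163,217.50 − $2,308.50 = $160,909.00

$160,909.00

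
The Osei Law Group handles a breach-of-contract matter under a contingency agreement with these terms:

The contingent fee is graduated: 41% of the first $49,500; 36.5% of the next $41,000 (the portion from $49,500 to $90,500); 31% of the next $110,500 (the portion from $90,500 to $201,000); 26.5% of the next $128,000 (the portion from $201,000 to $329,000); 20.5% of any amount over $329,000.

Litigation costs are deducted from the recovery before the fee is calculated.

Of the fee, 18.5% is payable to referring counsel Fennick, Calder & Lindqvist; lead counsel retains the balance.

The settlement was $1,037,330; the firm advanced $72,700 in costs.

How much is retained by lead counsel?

$190,497.41

Fee base (net of costs): $1,037,330 − $72,700 = $964,630
First $49,500 at 41% = $20,295.00
Next $41,000 at 36.5% = $14,965.00
Next $110,500 at 31% = $34,255.00
Next $128,000 at 26.5% = $33,920.00
Remaining $635,630 at 20.5% = $130,304.15
Fee: $20,295.00 + $14,965.00 + $34,255.00 + $33,920.00 + $130,304.15 = $233,739.15
Referral share: 18.5% of $233,739.15 = $43,241.74; lead counsel retains $233,739.15 − $43,241.74 = $190,497.41.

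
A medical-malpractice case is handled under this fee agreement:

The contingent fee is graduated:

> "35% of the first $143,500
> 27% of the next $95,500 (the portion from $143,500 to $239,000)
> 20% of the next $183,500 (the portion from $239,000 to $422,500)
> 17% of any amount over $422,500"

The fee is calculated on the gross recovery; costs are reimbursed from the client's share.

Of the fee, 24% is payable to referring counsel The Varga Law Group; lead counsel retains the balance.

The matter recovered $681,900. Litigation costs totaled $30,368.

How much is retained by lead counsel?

$119,174.08

Fee base is the gross recovery, $681,900; costs are reimbursed separately.
First $143,500 at 35% = $50,225.00
Next $95,500 at 27% = $25,785.00
Next $183,500 at 20% = $36,700.00
Remaining $259,400 at 17% = $44,098.00
Fee: $50,225.00 + $25,785.00 + $36,700.00 + $44,098.00 = $156,808.00
Referral share: 24% of $156,808.00 = $37,633.92; lead counsel retains $156,808.00 − $37,633.92 = $119,174.08.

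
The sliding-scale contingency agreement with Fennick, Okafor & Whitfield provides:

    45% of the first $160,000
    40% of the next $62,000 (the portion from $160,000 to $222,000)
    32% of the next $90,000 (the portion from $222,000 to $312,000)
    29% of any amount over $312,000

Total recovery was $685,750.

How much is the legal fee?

$233,987.50

First $160,000 at 45% = $72,000.00
Next $62,000 at 40% = $24,800.00
Next $90,000 at 32% = $28,800.00
Remaining $373,750 at 29% = $108,387.50
Fee: $72,000.00 + $24,800.00 + $28,800.00 + $108,387.50 = $233,987.50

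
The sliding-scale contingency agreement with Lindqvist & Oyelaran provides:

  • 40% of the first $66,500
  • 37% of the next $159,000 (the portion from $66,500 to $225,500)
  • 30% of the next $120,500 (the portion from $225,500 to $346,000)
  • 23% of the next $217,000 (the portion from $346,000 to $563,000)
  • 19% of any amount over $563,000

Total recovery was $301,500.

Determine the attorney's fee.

$108,230.00

First $66,500 at 40% = $26,600.00
Next $159,000 at 37% = $58,830.00
Remaining $76,000 at 30% = $22,800.00
Fee: $26,600.00 + $58,830.00 + $22,800.00 = $108,230.00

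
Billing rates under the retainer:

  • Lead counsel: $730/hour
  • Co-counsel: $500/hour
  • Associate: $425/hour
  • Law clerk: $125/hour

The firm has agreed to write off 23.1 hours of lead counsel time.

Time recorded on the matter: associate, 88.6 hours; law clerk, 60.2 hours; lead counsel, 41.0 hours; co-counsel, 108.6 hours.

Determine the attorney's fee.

Lead counsel: 41.0 × $730 = $29,930.00
Co-counsel: 108.6 × $500 = $54,300.00
Associate: 88.6 × $425 = $37,655.00
Law clerk: 60.2 × $125 = $7,525.00
Subtotal: $129,410.00
Write-off: 23.1 × $730 = $16,863.00
Total: $129,410.00 − $16,863.00 = $112,547.00

$112,547.00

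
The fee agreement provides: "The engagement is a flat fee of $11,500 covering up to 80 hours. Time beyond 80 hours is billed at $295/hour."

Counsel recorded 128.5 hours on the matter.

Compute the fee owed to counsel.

Flat fee: $11,500.00
Excess hours: 128.5 − 80 = 48.5
Overrun: 48.5 × $295 = $14,307.50
Total: $11,500.00 + $14,307.50 = $25,807.50

$25,807.50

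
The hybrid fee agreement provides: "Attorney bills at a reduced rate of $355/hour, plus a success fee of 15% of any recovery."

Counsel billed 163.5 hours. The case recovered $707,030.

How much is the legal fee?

Hourly: 163.5 × $355 = $58,042.50
Success fee: 15% of $707,030 = $106,054.50
Total: $58,042.50 + $106,054.50 = $164,097.00

$164,097.00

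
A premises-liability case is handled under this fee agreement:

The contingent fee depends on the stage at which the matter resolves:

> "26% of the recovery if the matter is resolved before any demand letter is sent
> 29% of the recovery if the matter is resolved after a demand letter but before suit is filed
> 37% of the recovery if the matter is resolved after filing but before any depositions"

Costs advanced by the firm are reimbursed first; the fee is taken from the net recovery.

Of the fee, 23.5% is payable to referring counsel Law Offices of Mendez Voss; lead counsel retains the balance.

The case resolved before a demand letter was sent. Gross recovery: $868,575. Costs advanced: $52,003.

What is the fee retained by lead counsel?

$162,416.17

Fee base (net of costs): $868,575 − $52,003 = $816,572
The matter resolved before a demand letter was sent, so the 26% rate applies.
$816,572 × 26% = $212,308.72
Referral share: 23.5% of $212,308.72 = $49,892.55; lead counsel retains $212,308.72 − $49,892.55 = $162,416.17.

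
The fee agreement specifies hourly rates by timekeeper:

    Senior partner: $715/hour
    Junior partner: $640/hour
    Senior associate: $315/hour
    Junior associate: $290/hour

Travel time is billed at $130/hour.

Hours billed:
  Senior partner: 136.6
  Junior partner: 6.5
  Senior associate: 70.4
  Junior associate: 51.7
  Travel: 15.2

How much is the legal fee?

$140,974.00

Senior partner: 136.6 × $715 = $97,669.00
Junior partner: 6.5 × $640 = $4,160.00
Senior associate: 70.4 × $315 = $22,176.00
Junior associate: 51.7 × $290 = $14,993.00
Subtotal: $97,669.00 + $4,160.00 + $22,176.00 + $14,993.00 = $138,998.00
Travel: 15.2 × $130 = $1,976.00
Total: $138,998.00 + $1,976.00 = $140,974.00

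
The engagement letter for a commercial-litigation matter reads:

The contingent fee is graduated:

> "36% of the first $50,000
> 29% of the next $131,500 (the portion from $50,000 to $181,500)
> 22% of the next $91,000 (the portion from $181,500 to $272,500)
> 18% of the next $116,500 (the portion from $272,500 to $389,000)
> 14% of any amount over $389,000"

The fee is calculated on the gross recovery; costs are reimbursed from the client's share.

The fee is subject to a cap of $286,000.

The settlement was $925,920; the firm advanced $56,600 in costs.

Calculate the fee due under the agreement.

Fee base is the gross recovery, $925,920; costs are reimbursed separately.
First $50,000 at 36% = $18,000.00
Next $131,500 at 29% = $38,135.00
Next $91,000 at 22% = $20,020.00
Next $116,500 at 18% = $20,970.00
Remaining $536,920 at 14% = $75,168.80
Fee: $18,000.00 + $38,135.00 + $20,020.00 + $20,970.00 + $75,168.80 = $172,293.80
$172,293.80 is under the $286,000 cap.

$172,293.80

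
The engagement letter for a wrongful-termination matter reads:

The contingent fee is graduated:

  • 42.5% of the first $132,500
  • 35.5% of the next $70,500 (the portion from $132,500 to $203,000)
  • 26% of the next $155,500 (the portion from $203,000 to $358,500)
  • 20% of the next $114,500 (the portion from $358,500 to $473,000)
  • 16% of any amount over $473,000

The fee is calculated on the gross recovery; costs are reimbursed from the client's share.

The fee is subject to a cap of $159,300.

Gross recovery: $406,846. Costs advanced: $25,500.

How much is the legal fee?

Fee base is the gross recovery, $406,846; costs are reimbursed separately.
First $132,500 at 42.5% = $56,312.50
Next $70,500 at 35.5% = $25,027.50
Next $155,500 at 26% = $40,430.00
Remaining $48,346 at 20% = $9,669.20
Fee: $56,312.50 + $25,027.50 + $40,430.00 + $9,669.20 = $131,439.20
$131,439.20 is under the $159,300 cap.

$131,439.20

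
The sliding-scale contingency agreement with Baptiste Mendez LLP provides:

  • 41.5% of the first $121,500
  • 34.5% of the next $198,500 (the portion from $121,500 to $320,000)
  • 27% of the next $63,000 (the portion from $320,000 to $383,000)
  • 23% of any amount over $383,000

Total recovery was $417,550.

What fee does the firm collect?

First $121,500 at 41.5% = $50,422.50
Next $198,500 at 34.5% = $68,482.50
Next $63,000 at 27% = $17,010.00
Remaining $34,550 at 23% = $7,946.50
Fee: $50,422.50 + $68,482.50 + $17,010.00 + $7,946.50 = $143,861.50

$143,861.50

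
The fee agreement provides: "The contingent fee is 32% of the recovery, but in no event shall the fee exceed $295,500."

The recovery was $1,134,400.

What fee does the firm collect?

32% of $1,134,400 = $363,008.00
That exceeds the $295,500 cap, so the fee is capped at $295,500.

$295,500.00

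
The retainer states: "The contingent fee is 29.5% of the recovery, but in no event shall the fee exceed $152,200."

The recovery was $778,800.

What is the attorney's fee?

$152,200.00

29.5% of $778,800 = $229,746.00
That exceeds the $152,200 cap, so the fee is capped at $152,200.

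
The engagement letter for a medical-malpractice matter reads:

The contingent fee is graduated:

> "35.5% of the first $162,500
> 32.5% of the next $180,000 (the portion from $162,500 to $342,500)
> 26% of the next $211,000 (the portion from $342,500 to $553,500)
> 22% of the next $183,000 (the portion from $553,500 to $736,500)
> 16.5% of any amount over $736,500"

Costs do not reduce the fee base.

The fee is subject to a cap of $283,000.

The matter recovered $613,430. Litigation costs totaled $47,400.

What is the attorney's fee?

$184,232.10

Fee base is the gross recovery, $613,430; costs are reimbursed separately.
First $162,500 at 35.5% = $57,687.50
Next $180,000 at 32.5% = $58,500.00
Next $211,000 at 26% = $54,860.00
Remaining $59,930 at 22% = $13,184.60
Fee: $57,687.50 + $58,500.00 + $54,860.00 + $13,184.60 = $184,232.10
$184,232.10 is under the $283,000 cap.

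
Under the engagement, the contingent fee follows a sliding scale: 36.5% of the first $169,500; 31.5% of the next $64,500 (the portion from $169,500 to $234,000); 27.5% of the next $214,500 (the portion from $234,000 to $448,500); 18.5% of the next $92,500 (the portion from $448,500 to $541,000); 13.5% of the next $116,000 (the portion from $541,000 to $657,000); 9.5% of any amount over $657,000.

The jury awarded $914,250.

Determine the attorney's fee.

First $169,500 at 36.5% = $61,867.50
Next $64,500 at 31.5% = $20,317.50
Next $214,500 at 27.5% = $58,987.50
Next $92,500 at 18.5% = $17,112.50
Next $116,000 at 13.5% = $15,660.00
Remaining $257,250 at 9.5% = $24,438.75
Fee: $61,867.50 + $20,317.50 + $58,987.50 + $17,112.50 + $15,660.00 + $24,438.75 = $198,383.75

$198,383.75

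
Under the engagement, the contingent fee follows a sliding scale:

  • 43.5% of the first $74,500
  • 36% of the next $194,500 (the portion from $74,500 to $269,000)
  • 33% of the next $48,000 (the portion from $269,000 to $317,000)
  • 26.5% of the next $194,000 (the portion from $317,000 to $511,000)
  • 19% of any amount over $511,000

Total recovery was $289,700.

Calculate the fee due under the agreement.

First $74,500 at 43.5% = $32,407.50
Next $194,500 at 36% = $70,020.00
Remaining $20,700 at 33% = $6,831.00
Fee: $32,407.50 + $70,020.00 + $6,831.00 = $109,258.50

$109,258.50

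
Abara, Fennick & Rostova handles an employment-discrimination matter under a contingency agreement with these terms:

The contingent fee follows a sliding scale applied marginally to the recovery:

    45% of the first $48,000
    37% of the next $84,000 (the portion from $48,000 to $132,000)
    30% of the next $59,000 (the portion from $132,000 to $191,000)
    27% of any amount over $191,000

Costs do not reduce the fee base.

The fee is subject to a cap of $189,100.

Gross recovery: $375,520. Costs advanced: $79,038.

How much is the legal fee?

Fee base is the gross recovery, $375,520; costs are reimbursed separately.
First $48,000 at 45% = $21,600.00
Next $84,000 at 37% = $31,080.00
Next $59,000 at 30% = $17,700.00
Remaining $184,520 at 27% = $49,820.40
Fee: $21,600.00 + $31,080.00 + $17,700.00 + $49,820.40 = $120,200.40
$120,200.40 is under the $189,100 cap.

$120,200.40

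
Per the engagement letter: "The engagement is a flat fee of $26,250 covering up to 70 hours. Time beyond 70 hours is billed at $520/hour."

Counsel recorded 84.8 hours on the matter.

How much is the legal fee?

$33,946.00

Flat fee: $26,250.00
Excess hours: 84.8 − 70 = 14.8
Overrun: 14.8 × $520 = $7,696.00
Total: $26,250.00 + $7,696.00 = $33,946.00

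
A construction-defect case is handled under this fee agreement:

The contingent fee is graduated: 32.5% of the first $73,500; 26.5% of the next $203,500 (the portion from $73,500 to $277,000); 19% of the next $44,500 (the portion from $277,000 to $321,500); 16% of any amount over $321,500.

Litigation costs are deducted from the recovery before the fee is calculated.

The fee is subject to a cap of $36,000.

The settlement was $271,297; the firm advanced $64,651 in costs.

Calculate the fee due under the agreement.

$36,000.00

Fee base (net of costs): $271,297 − $64,651 = $206,646
First $73,500 at 32.5% = $23,887.50
Remaining $133,146 at 26.5% = $35,283.69
Fee: $23,887.50 + $35,283.69 = $59,171.19
$59,171.19 exceeds the $36,000 cap, so the fee is capped at $36,000.00.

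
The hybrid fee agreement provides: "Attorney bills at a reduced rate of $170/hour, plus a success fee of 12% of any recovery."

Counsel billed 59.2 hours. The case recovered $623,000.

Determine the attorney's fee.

$84,824.00

Hourly: 59.2 × $170 = $10,064.00
Success fee: 12% of $623,000 = $74,760.00
Total: $10,064.00 + $74,760.00 = $84,824.00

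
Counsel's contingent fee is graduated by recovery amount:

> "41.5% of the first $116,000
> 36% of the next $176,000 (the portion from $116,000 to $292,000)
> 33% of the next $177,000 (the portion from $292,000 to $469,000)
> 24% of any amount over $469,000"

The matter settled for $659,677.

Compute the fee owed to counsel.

First $116,000 at 41.5% = $48,140.00
Next $176,000 at 36% = $63,360.00
Next $177,000 at 33% = $58,410.00
Remaining $190,677 at 24% = $45,762.48
Fee: $48,140.00 + $63,360.00 + $58,410.00 + $45,762.48 = $215,672.48

$215,672.48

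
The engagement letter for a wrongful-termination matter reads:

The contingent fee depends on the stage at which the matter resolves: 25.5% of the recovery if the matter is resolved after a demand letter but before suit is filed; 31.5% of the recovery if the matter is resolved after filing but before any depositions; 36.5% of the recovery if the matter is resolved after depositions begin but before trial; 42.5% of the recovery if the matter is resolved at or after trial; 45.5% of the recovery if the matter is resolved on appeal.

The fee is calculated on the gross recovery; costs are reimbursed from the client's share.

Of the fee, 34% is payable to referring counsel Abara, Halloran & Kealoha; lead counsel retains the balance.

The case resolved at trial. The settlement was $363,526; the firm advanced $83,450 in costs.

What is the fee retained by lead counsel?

$101,969.04

Fee base is the gross recovery, $363,526; costs are reimbursed separately.
The matter resolved at trial, so the 42.5% rate applies.
$363,526 × 42.5% = $154,498.55
Referral share: 34% of $154,498.55 = $52,529.51; lead counsel retains $154,498.55 − $52,529.51 = $101,969.04.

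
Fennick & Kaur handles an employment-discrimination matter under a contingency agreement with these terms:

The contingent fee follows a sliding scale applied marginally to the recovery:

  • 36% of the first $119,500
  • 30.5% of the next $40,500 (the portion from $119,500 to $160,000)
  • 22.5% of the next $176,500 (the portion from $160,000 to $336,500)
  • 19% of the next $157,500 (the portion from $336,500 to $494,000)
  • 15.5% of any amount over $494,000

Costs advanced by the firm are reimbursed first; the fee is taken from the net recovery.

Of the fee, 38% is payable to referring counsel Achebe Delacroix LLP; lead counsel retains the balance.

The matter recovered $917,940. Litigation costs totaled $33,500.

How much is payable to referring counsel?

$70,500.72

Fee base (net of costs): $917,940 − $33,500 = $884,440
First $119,500 at 36% = $43,020.00
Next $40,500 at 30.5% = $12,352.50
Next $176,500 at 22.5% = $39,712.50
Next $157,500 at 19% = $29,925.00
Remaining $390,440 at 15.5% = $60,518.20
Fee: $43,020.00 + $12,352.50 + $39,712.50 + $29,925.00 + $60,518.20 = $185,528.20
Referral share: 38% of $185,528.20 = $70,500.72; lead counsel retains $185,528.20 − $70,500.72 = $115,027.48.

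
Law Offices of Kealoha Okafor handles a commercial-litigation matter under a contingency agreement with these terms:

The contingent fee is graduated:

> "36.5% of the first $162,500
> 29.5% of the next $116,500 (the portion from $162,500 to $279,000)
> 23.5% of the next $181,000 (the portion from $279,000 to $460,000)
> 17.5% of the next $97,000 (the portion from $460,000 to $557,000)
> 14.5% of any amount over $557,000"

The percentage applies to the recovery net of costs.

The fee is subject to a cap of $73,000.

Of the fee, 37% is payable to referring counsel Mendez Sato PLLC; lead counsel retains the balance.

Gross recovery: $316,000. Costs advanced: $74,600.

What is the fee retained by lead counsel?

Fee base (net of costs): $316,000 − $74,600 = $241,400
First $162,500 at 36.5% = $59,312.50
Remaining $78,900 at 29.5% = $23,275.50
Fee: $59,312.50 + $23,275.50 = $82,588.00
$82,588.00 exceeds the $73,000 cap, so the fee is capped at $73,000.00.
Referral share: 37% of $73,000.00 = $27,010.00; lead counsel retains $73,000.00 − $27,010.00 = $45,990.00.

$45,990.00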